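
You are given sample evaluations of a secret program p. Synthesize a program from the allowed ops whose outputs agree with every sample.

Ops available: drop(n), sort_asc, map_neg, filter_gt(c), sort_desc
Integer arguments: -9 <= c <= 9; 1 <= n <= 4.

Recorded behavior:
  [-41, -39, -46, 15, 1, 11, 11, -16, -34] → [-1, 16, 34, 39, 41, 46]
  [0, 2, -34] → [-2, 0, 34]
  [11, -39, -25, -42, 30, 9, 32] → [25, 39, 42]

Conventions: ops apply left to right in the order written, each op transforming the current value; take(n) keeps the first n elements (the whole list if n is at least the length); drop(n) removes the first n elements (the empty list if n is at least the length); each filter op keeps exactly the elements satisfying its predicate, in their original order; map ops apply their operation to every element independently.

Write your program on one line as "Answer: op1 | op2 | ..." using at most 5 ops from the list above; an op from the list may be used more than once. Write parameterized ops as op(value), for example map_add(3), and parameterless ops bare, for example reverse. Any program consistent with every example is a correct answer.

map_neg | filter_gt(-7) | sort_desc | sort_asc

Check, running the answer program on each example:
  [-41, -39, -46, 15, 1, 11, 11, -16, -34] -> [41, 39, 46, -15, -1, -11, -11, 16, 34] -> [41, 39, 46, -1, 16, 34] -> [46, 41, 39, 34, 16, -1] -> [-1, 16, 34, 39, 41, 46]
  [0, 2, -34] -> [0, -2, 34] -> [0, -2, 34] -> [34, 0, -2] -> [-2, 0, 34]
  [11, -39, -25, -42, 30, 9, 32] -> [-11, 39, 25, 42, -30, -9, -32] -> [39, 25, 42] -> [42, 39, 25] -> [25, 39, 42]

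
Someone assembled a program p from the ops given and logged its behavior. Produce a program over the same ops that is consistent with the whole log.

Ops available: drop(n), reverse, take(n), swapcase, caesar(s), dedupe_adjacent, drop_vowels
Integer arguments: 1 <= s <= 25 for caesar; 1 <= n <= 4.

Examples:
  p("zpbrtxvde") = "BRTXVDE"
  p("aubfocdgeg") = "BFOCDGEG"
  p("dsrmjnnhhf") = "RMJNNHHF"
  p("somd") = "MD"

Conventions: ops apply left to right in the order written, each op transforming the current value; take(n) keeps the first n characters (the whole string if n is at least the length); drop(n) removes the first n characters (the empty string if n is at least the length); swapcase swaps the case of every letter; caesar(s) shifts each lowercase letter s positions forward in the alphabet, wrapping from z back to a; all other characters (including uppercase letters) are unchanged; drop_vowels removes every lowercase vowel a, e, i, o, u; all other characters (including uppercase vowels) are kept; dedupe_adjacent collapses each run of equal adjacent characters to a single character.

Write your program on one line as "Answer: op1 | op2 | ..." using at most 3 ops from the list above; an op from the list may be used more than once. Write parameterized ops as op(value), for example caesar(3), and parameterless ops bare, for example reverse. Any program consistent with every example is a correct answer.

drop(1) | swapcase | drop(1)

Check, running the answer program on each example:
  "zpbrtxvde" -> "pbrtxvde" -> "PBRTXVDE" -> "BRTXVDE"
  "aubfocdgeg" -> "ubfocdgeg" -> "UBFOCDGEG" -> "BFOCDGEG"
  "dsrmjnnhhf" -> "srmjnnhhf" -> "SRMJNNHHF" -> "RMJNNHHF"
  "somd" -> "omd" -> "OMD" -> "MD"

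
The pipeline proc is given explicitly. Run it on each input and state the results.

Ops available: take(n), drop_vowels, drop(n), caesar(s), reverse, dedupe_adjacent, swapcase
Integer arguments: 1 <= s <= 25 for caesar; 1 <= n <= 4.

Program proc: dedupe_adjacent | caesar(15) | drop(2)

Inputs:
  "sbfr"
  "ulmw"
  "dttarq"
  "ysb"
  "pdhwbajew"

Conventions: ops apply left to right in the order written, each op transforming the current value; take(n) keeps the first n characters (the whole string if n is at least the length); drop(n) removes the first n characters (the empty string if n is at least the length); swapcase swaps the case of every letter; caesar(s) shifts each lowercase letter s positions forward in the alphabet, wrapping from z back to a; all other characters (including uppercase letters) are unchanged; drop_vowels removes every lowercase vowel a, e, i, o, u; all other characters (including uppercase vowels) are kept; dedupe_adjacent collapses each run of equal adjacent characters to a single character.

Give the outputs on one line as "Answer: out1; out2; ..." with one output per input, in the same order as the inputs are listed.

Execution, op by op:
  "sbfr" -> "sbfr" -> "hqug" -> "ug"
  "ulmw" -> "ulmw" -> "jabl" -> "bl"
  "dttarq" -> "dtarq" -> "sipgf" -> "pgf"
  "ysb" -> "ysb" -> "nhq" -> "q"
  "pdhwbajew" -> "pdhwbajew" -> "eswlqpytl" -> "wlqpytl"

"ug"; "bl"; "pgf"; "q"; "wlqpytl"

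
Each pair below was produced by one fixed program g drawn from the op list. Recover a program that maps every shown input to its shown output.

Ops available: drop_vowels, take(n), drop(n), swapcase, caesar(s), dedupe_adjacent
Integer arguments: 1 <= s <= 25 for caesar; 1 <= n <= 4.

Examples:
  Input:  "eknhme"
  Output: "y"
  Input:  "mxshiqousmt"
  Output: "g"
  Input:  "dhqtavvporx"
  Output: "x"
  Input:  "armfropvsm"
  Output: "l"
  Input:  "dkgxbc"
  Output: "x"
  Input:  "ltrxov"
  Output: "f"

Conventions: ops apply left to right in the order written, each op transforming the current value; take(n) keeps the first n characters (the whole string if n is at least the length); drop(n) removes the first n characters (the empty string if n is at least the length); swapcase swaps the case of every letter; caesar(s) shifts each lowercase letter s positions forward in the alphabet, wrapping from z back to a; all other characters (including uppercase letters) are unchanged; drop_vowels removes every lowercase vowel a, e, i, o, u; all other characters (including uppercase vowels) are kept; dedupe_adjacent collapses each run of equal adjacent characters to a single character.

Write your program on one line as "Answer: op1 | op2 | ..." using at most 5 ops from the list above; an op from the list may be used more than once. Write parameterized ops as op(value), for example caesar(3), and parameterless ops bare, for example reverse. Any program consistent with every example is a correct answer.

caesar(7) | caesar(13) | drop_vowels | take(1)

Check, running the answer program on each example:
  "eknhme" -> "lruotl" -> "yehbgy" -> "yhbgy" -> "y"
  "mxshiqousmt" -> "tezopxvbzta" -> "grmbckiomgn" -> "grmbckmgn" -> "g"
  "dhqtavvporx" -> "koxahccwvye" -> "xbknuppjilr" -> "xbknppjlr" -> "x"
  "armfropvsm" -> "hytmyvwczt" -> "ulgzlijpmg" -> "lgzljpmg" -> "l"
  "dkgxbc" -> "krneij" -> "xearvw" -> "xrvw" -> "x"
  "ltrxov" -> "sayevc" -> "fnlrip" -> "fnlrp" -> "f"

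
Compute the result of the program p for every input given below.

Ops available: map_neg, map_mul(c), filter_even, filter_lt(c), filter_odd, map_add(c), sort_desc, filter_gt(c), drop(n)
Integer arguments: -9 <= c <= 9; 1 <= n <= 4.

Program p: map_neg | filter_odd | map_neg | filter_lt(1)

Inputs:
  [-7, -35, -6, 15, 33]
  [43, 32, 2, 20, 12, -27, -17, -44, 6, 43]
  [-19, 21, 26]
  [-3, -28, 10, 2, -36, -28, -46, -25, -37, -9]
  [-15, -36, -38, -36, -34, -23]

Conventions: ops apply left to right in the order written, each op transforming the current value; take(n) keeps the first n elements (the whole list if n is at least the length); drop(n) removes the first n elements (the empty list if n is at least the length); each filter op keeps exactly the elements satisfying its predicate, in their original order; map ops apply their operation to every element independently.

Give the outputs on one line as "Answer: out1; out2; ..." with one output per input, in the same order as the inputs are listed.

Execution, op by op:
  [-7, -35, -6, 15, 33] -> [7, 35, 6, -15, -33] -> [7, 35, -15, -33] -> [-7, -35, 15, 33] -> [-7, -35]
  [43, 32, 2, 20, 12, -27, -17, -44, 6, 43] -> [-43, -32, -2, -20, -12, 27, 17, 44, -6, -43] -> [-43, 27, 17, -43] -> [43, -27, -17, 43] -> [-27, -17]
  [-19, 21, 26] -> [19, -21, -26] -> [19, -21] -> [-19, 21] -> [-19]
  [-3, -28, 10, 2, -36, -28, -46, -25, -37, -9] -> [3, 28, -10, -2, 36, 28, 46, 25, 37, 9] -> [3, 25, 37, 9] -> [-3, -25, -37, -9] -> [-3, -25, -37, -9]
  [-15, -36, -38, -36, -34, -23] -> [15, 36, 38, 36, 34, 23] -> [15, 23] -> [-15, -23] -> [-15, -23]

[-7, -35]; [-27, -17]; [-19]; [-3, -25, -37, -9]; [-15, -23]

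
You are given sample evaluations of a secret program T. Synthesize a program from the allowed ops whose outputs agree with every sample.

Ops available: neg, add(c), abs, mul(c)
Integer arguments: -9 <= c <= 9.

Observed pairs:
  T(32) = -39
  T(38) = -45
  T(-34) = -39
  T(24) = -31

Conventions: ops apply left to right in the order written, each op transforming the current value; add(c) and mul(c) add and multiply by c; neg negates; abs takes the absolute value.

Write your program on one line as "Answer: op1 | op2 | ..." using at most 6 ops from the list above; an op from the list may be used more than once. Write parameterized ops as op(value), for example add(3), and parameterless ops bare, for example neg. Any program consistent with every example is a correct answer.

add(6) | neg | add(5) | abs | add(6) | neg

Check, running the answer program on each example:
  32 -> 38 -> -38 -> -33 -> 33 -> 39 -> -39
  38 -> 44 -> -44 -> -39 -> 39 -> 45 -> -45
  -34 -> -28 -> 28 -> 33 -> 33 -> 39 -> -39
  24 -> 30 -> -30 -> -25 -> 25 -> 31 -> -31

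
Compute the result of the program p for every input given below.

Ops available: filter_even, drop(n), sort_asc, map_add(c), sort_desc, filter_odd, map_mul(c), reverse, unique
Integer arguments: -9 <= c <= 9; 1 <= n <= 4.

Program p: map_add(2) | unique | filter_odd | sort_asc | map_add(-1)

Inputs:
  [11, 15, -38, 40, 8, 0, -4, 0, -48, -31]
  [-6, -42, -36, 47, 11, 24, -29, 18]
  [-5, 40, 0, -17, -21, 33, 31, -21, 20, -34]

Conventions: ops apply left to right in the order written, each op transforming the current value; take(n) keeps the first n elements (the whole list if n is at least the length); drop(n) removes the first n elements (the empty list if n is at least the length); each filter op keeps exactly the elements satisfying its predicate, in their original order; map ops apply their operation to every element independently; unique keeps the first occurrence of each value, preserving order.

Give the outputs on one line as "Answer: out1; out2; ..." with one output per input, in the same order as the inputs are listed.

[-30, 12, 16]; [-28, 12, 48]; [-20, -16, -4, 32, 34]

Execution, op by op:
  [11, 15, -38, 40, 8, 0, -4, 0, -48, -31] -> [13, 17, -36, 42, 10, 2, -2, 2, -46, -29] -> [13, 17, -36, 42, 10, 2, -2, -46, -29] -> [13, 17, -29] -> [-29, 13, 17] -> [-30, 12, 16]
  [-6, -42, -36, 47, 11, 24, -29, 18] -> [-4, -40, -34, 49, 13, 26, -27, 20] -> [-4, -40, -34, 49, 13, 26, -27, 20] -> [49, 13, -27] -> [-27, 13, 49] -> [-28, 12, 48]
  [-5, 40, 0, -17, -21, 33, 31, -21, 20, -34] -> [-3, 42, 2, -15, -19, 35, 33, -19, 22, -32] -> [-3, 42, 2, -15, -19, 35, 33, 22, -32] -> [-3, -15, -19, 35, 33] -> [-19, -15, -3, 33, 35] -> [-20, -16, -4, 32, 34]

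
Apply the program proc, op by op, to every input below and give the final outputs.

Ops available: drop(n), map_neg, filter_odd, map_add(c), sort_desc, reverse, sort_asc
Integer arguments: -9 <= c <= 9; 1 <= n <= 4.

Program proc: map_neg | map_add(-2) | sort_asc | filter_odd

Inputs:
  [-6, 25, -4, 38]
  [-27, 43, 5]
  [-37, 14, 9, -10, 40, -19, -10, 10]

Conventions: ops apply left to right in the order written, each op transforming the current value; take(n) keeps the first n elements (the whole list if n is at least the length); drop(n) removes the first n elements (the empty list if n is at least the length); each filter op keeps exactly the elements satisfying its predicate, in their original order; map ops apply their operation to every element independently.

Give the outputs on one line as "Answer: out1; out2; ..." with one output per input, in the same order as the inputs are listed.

[-27]; [-45, -7, 25]; [-11, 17, 35]

Execution, op by op:
  [-6, 25, -4, 38] -> [6, -25, 4, -38] -> [4, -27, 2, -40] -> [-40, -27, 2, 4] -> [-27]
  [-27, 43, 5] -> [27, -43, -5] -> [25, -45, -7] -> [-45, -7, 25] -> [-45, -7, 25]
  [-37, 14, 9, -10, 40, -19, -10, 10] -> [37, -14, -9, 10, -40, 19, 10, -10] -> [35, -16, -11, 8, -42, 17, 8, -12] -> [-42, -16, -12, -11, 8, 8, 17, 35] -> [-11, 17, 35]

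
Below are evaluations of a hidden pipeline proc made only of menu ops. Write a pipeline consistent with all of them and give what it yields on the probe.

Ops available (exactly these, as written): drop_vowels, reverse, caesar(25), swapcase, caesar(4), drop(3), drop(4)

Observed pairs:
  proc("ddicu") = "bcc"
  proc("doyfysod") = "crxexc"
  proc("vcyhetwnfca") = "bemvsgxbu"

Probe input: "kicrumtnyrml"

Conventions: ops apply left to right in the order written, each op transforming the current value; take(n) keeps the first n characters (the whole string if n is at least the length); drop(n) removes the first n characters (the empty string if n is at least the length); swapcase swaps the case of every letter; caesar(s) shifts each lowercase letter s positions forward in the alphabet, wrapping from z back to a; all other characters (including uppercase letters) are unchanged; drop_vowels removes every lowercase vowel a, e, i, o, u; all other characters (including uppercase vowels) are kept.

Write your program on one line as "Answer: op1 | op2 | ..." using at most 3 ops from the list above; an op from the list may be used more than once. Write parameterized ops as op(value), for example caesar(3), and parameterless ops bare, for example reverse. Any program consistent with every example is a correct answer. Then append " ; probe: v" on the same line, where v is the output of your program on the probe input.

reverse | drop_vowels | caesar(25) ; probe: "klqxmslqbj"

Check, running the answer program on each example:
  "ddicu" -> "ucidd" -> "cdd" -> "bcc"
  "doyfysod" -> "dosyfyod" -> "dsyfyd" -> "crxexc"
  "vcyhetwnfca" -> "acfnwtehycv" -> "cfnwthycv" -> "bemvsgxbu"
  probe: "kicrumtnyrml" -> "lmryntmurcik" -> "lmryntmrck" -> "klqxmslqbj"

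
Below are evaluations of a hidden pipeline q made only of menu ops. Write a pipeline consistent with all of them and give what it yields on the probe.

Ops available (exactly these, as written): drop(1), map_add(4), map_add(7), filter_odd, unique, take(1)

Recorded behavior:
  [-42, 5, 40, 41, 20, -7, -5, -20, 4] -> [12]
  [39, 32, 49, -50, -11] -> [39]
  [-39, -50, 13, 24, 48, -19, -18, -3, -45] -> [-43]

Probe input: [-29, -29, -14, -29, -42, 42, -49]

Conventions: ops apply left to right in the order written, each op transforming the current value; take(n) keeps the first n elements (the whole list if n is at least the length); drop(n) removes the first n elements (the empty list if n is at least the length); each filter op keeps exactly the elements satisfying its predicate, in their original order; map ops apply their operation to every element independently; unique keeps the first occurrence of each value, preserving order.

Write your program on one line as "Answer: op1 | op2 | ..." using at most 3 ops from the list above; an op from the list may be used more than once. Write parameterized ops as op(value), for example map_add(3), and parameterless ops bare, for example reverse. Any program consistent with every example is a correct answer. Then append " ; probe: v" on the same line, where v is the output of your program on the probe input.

drop(1) | take(1) | map_add(7) ; probe: [-22]

Check, running the answer program on each example:
  [-42, 5, 40, 41, 20, -7, -5, -20, 4] -> [5, 40, 41, 20, -7, -5, -20, 4] -> [5] -> [12]
  [39, 32, 49, -50, -11] -> [32, 49, -50, -11] -> [32] -> [39]
  [-39, -50, 13, 24, 48, -19, -18, -3, -45] -> [-50, 13, 24, 48, -19, -18, -3, -45] -> [-50] -> [-43]
  probe: [-29, -29, -14, -29, -42, 42, -49] -> [-29, -14, -29, -42, 42, -49] -> [-29] -> [-22]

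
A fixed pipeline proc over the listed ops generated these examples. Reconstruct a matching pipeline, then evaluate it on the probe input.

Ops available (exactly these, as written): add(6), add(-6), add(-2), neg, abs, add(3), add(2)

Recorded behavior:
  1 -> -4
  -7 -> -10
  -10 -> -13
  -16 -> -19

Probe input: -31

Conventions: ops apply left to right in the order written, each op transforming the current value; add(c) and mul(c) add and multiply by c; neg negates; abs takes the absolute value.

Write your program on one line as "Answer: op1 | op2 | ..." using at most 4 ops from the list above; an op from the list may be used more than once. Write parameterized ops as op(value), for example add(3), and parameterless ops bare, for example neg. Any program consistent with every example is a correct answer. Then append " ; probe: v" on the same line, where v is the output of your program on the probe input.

abs | add(3) | neg ; probe: -34

Check, running the answer program on each example:
  1 -> 1 -> 4 -> -4
  -7 -> 7 -> 10 -> -10
  -10 -> 10 -> 13 -> -13
  -16 -> 16 -> 19 -> -19
  probe: -31 -> 31 -> 34 -> -34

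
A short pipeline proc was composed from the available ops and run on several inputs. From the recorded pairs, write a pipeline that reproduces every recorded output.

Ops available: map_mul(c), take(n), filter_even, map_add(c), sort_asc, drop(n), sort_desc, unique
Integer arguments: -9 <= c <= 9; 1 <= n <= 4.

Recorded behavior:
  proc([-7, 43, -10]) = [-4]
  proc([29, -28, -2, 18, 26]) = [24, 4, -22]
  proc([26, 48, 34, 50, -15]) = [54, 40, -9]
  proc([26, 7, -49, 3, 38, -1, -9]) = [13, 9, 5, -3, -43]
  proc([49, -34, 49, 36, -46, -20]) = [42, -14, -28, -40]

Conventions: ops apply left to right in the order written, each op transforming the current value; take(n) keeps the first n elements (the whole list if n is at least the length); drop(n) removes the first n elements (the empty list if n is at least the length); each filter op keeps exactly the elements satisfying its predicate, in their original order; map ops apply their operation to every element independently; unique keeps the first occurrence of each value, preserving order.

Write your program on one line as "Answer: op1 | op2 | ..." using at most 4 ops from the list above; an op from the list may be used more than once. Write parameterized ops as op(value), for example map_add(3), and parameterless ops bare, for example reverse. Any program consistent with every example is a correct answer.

drop(1) | sort_desc | drop(1) | map_add(6)

Check, running the answer program on each example:
  [-7, 43, -10] -> [43, -10] -> [43, -10] -> [-10] -> [-4]
  [29, -28, -2, 18, 26] -> [-28, -2, 18, 26] -> [26, 18, -2, -28] -> [18, -2, -28] -> [24, 4, -22]
  [26, 48, 34, 50, -15] -> [48, 34, 50, -15] -> [50, 48, 34, -15] -> [48, 34, -15] -> [54, 40, -9]
  [26, 7, -49, 3, 38, -1, -9] -> [7, -49, 3, 38, -1, -9] -> [38, 7, 3, -1, -9, -49] -> [7, 3, -1, -9, -49] -> [13, 9, 5, -3, -43]
  [49, -34, 49, 36, -46, -20] -> [-34, 49, 36, -46, -20] -> [49, 36, -20, -34, -46] -> [36, -20, -34, -46] -> [42, -14, -28, -40]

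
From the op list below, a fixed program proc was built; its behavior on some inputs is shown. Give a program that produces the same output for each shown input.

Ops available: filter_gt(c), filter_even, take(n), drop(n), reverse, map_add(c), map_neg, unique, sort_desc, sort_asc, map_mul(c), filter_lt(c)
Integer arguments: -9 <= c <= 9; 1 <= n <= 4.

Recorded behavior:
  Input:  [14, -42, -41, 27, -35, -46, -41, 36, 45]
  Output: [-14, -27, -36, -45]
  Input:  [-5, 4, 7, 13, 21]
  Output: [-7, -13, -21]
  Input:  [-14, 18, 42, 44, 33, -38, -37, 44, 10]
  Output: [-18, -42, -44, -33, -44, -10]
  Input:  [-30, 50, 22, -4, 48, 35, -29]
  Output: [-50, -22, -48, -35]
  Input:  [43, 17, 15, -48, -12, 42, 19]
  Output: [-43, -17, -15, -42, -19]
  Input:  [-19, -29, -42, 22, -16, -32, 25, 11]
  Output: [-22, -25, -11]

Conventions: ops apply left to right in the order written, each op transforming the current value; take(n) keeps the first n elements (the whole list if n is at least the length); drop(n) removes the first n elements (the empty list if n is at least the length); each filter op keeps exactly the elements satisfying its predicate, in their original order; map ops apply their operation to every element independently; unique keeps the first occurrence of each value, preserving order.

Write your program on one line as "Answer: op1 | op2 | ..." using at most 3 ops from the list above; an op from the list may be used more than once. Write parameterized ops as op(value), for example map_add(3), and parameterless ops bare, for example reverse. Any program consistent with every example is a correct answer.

filter_gt(6) | map_neg

Check, running the answer program on each example:
  [14, -42, -41, 27, -35, -46, -41, 36, 45] -> [14, 27, 36, 45] -> [-14, -27, -36, -45]
  [-5, 4, 7, 13, 21] -> [7, 13, 21] -> [-7, -13, -21]
  [-14, 18, 42, 44, 33, -38, -37, 44, 10] -> [18, 42, 44, 33, 44, 10] -> [-18, -42, -44, -33, -44, -10]
  [-30, 50, 22, -4, 48, 35, -29] -> [50, 22, 48, 35] -> [-50, -22, -48, -35]
  [43, 17, 15, -48, -12, 42, 19] -> [43, 17, 15, 42, 19] -> [-43, -17, -15, -42, -19]
  [-19, -29, -42, 22, -16, -32, 25, 11] -> [22, 25, 11] -> [-22, -25, -11]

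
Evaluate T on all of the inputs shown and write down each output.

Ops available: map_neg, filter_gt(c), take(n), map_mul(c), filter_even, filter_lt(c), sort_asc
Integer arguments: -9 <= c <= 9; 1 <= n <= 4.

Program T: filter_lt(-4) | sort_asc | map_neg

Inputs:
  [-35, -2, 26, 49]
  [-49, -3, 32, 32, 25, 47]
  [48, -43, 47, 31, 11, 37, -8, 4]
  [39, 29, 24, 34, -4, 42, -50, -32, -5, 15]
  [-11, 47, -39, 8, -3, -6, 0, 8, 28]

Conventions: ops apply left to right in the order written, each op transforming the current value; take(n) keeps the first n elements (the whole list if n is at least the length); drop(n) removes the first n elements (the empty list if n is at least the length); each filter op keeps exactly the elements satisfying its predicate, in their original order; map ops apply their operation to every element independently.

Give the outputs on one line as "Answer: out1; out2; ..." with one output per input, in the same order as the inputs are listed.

Execution, op by op:
  [-35, -2, 26, 49] -> [-35] -> [-35] -> [35]
  [-49, -3, 32, 32, 25, 47] -> [-49] -> [-49] -> [49]
  [48, -43, 47, 31, 11, 37, -8, 4] -> [-43, -8] -> [-43, -8] -> [43, 8]
  [39, 29, 24, 34, -4, 42, -50, -32, -5, 15] -> [-50, -32, -5] -> [-50, -32, -5] -> [50, 32, 5]
  [-11, 47, -39, 8, -3, -6, 0, 8, 28] -> [-11, -39, -6] -> [-39, -11, -6] -> [39, 11, 6]

[35]; [49]; [43, 8]; [50, 32, 5]; [39, 11, 6]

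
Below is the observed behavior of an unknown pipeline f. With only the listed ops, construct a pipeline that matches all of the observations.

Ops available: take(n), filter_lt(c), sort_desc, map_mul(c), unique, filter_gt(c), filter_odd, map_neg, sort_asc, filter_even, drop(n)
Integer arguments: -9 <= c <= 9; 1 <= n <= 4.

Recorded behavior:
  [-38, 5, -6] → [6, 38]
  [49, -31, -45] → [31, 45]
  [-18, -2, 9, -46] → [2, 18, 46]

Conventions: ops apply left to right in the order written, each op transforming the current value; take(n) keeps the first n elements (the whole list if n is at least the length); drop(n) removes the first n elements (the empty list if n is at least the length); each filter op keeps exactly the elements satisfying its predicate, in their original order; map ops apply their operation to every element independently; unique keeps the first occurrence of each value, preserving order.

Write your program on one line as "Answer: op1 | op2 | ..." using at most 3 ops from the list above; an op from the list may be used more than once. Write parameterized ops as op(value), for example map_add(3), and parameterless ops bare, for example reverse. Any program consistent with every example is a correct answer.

sort_desc | map_neg | filter_gt(-4)

Check, running the answer program on each example:
  [-38, 5, -6] -> [5, -6, -38] -> [-5, 6, 38] -> [6, 38]
  [49, -31, -45] -> [49, -31, -45] -> [-49, 31, 45] -> [31, 45]
  [-18, -2, 9, -46] -> [9, -2, -18, -46] -> [-9, 2, 18, 46] -> [2, 18, 46]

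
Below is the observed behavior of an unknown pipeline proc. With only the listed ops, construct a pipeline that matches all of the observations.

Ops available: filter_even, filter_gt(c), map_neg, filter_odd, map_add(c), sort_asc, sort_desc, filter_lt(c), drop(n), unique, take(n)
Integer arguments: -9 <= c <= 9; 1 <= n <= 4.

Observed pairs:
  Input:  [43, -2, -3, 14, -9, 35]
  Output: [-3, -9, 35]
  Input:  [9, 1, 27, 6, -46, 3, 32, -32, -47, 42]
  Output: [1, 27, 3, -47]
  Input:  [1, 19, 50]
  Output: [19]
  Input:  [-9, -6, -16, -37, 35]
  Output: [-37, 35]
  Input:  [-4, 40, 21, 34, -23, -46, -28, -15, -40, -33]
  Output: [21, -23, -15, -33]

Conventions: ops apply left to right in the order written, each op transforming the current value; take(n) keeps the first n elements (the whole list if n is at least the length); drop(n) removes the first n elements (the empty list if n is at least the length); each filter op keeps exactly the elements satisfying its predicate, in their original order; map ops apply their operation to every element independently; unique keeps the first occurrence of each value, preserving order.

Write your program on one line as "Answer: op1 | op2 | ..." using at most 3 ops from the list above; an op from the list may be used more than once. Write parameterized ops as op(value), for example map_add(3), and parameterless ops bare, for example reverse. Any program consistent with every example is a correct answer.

drop(1) | filter_odd

Check, running the answer program on each example:
  [43, -2, -3, 14, -9, 35] -> [-2, -3, 14, -9, 35] -> [-3, -9, 35]
  [9, 1, 27, 6, -46, 3, 32, -32, -47, 42] -> [1, 27, 6, -46, 3, 32, -32, -47, 42] -> [1, 27, 3, -47]
  [1, 19, 50] -> [19, 50] -> [19]
  [-9, -6, -16, -37, 35] -> [-6, -16, -37, 35] -> [-37, 35]
  [-4, 40, 21, 34, -23, -46, -28, -15, -40, -33] -> [40, 21, 34, -23, -46, -28, -15, -40, -33] -> [21, -23, -15, -33]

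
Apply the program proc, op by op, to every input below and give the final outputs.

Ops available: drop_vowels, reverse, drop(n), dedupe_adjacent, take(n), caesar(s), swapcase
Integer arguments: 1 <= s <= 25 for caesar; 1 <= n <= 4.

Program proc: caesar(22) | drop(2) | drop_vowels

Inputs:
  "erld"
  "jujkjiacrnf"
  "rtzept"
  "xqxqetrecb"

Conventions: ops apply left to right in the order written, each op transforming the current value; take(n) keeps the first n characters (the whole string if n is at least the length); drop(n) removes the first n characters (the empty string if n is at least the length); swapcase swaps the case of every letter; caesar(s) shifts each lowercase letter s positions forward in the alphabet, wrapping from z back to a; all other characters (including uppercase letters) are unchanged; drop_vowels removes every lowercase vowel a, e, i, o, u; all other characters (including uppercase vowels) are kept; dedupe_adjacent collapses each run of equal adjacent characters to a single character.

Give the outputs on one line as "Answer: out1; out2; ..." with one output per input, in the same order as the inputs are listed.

"hz"; "fgfwynjb"; "vlp"; "tmpnyx"

Execution, op by op:
  "erld" -> "anhz" -> "hz" -> "hz"
  "jujkjiacrnf" -> "fqfgfewynjb" -> "fgfewynjb" -> "fgfwynjb"
  "rtzept" -> "npvalp" -> "valp" -> "vlp"
  "xqxqetrecb" -> "tmtmapnayx" -> "tmapnayx" -> "tmpnyx"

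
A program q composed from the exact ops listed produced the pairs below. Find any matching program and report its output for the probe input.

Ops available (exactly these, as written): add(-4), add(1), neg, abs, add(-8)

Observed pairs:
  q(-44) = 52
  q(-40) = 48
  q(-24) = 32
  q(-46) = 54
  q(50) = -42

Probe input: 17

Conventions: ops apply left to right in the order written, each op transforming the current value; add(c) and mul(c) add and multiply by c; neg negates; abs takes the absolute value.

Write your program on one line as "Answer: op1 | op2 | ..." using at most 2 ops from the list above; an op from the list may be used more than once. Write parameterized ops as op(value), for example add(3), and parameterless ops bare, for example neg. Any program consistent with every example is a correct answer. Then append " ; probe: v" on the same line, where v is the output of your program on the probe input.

add(-8) | neg ; probe: -9

Check, running the answer program on each example:
  -44 -> -52 -> 52
  -40 -> -48 -> 48
  -24 -> -32 -> 32
  -46 -> -54 -> 54
  50 -> 42 -> -42
  probe: 17 -> 9 -> -9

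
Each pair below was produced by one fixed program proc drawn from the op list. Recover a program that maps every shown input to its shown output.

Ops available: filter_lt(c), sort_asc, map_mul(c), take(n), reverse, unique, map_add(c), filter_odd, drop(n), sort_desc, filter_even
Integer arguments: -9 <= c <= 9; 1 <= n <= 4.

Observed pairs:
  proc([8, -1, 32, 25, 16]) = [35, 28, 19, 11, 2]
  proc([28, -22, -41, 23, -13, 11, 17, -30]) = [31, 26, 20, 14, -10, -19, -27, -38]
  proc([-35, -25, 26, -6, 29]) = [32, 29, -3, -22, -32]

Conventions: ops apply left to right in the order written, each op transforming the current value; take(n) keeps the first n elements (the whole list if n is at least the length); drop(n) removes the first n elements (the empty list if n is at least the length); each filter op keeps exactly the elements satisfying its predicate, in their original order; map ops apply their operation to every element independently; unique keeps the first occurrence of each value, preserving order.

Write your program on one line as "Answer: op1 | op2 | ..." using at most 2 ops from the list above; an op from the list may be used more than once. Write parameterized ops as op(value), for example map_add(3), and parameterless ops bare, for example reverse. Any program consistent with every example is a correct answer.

map_add(3) | sort_desc

Check, running the answer program on each example:
  [8, -1, 32, 25, 16] -> [11, 2, 35, 28, 19] -> [35, 28, 19, 11, 2]
  [28, -22, -41, 23, -13, 11, 17, -30] -> [31, -19, -38, 26, -10, 14, 20, -27] -> [31, 26, 20, 14, -10, -19, -27, -38]
  [-35, -25, 26, -6, 29] -> [-32, -22, 29, -3, 32] -> [32, 29, -3, -22, -32]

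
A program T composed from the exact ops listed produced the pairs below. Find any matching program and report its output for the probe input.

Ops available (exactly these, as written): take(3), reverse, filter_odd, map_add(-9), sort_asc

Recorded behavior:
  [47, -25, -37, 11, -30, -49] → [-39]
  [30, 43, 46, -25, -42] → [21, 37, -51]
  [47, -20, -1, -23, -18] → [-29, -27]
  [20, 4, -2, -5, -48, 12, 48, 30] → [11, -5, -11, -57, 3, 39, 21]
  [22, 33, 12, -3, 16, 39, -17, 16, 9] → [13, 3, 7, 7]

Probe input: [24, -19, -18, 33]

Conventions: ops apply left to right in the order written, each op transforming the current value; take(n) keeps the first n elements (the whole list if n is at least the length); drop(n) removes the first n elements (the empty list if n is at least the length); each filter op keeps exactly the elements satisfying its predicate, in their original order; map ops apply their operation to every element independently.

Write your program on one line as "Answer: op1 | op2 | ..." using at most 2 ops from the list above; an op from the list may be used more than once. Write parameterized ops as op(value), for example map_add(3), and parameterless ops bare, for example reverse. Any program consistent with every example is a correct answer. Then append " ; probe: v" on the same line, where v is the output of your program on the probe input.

map_add(-9) | filter_odd ; probe: [15, -27]

Check, running the answer program on each example:
  [47, -25, -37, 11, -30, -49] -> [38, -34, -46, 2, -39, -58] -> [-39]
  [30, 43, 46, -25, -42] -> [21, 34, 37, -34, -51] -> [21, 37, -51]
  [47, -20, -1, -23, -18] -> [38, -29, -10, -32, -27] -> [-29, -27]
  [20, 4, -2, -5, -48, 12, 48, 30] -> [11, -5, -11, -14, -57, 3, 39, 21] -> [11, -5, -11, -57, 3, 39, 21]
  [22, 33, 12, -3, 16, 39, -17, 16, 9] -> [13, 24, 3, -12, 7, 30, -26, 7, 0] -> [13, 3, 7, 7]
  probe: [24, -19, -18, 33] -> [15, -28, -27, 24] -> [15, -27]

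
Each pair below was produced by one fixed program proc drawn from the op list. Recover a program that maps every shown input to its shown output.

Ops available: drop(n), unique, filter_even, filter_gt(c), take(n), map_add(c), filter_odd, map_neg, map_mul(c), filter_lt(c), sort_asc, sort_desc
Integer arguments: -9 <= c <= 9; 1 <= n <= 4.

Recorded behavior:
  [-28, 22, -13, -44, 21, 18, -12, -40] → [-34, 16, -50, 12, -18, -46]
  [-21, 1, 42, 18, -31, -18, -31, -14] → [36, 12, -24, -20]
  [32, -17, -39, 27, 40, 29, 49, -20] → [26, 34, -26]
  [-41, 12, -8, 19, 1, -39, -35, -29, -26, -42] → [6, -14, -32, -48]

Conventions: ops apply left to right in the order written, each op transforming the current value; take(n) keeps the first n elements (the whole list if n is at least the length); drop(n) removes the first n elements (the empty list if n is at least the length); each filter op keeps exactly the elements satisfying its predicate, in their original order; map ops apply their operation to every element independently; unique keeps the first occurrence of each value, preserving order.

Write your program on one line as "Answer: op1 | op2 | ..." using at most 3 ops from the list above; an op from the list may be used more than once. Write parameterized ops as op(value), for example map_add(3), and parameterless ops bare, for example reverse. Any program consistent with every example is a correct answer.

map_add(-6) | filter_even

Check, running the answer program on each example:
  [-28, 22, -13, -44, 21, 18, -12, -40] -> [-34, 16, -19, -50, 15, 12, -18, -46] -> [-34, 16, -50, 12, -18, -46]
  [-21, 1, 42, 18, -31, -18, -31, -14] -> [-27, -5, 36, 12, -37, -24, -37, -20] -> [36, 12, -24, -20]
  [32, -17, -39, 27, 40, 29, 49, -20] -> [26, -23, -45, 21, 34, 23, 43, -26] -> [26, 34, -26]
  [-41, 12, -8, 19, 1, -39, -35, -29, -26, -42] -> [-47, 6, -14, 13, -5, -45, -41, -35, -32, -48] -> [6, -14, -32, -48]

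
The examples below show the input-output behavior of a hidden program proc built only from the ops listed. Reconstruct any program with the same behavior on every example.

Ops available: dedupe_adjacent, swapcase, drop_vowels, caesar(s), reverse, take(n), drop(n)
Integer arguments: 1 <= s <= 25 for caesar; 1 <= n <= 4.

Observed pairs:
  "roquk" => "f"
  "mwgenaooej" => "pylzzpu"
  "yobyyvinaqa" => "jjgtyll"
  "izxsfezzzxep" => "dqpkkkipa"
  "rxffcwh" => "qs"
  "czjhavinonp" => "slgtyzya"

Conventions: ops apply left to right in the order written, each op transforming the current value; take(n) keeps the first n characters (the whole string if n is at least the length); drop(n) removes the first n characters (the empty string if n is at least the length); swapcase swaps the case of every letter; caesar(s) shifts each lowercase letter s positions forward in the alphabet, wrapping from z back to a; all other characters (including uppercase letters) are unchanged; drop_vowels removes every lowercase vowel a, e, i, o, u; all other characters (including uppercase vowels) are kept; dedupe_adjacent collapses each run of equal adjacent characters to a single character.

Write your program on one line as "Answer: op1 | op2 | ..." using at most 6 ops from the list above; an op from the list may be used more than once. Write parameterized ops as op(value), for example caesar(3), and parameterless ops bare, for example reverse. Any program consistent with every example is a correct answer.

caesar(16) | drop(3) | caesar(8) | drop_vowels | caesar(13)

Check, running the answer program on each example:
  "roquk" -> "hegka" -> "ka" -> "si" -> "s" -> "f"
  "mwgenaooej" -> "cmwudqeeuz" -> "udqeeuz" -> "clymmch" -> "clymmch" -> "pylzzpu"
  "yobyyvinaqa" -> "oeroolydqgq" -> "oolydqgq" -> "wwtglyoy" -> "wwtglyy" -> "jjgtyll"
  "izxsfezzzxep" -> "ypnivupppnuf" -> "ivupppnuf" -> "qdcxxxvcn" -> "qdcxxxvcn" -> "dqpkkkipa"
  "rxffcwh" -> "hnvvsmx" -> "vsmx" -> "dauf" -> "df" -> "qs"
  "czjhavinonp" -> "spzxqlydedf" -> "xqlydedf" -> "fytglmln" -> "fytglmln" -> "slgtyzya"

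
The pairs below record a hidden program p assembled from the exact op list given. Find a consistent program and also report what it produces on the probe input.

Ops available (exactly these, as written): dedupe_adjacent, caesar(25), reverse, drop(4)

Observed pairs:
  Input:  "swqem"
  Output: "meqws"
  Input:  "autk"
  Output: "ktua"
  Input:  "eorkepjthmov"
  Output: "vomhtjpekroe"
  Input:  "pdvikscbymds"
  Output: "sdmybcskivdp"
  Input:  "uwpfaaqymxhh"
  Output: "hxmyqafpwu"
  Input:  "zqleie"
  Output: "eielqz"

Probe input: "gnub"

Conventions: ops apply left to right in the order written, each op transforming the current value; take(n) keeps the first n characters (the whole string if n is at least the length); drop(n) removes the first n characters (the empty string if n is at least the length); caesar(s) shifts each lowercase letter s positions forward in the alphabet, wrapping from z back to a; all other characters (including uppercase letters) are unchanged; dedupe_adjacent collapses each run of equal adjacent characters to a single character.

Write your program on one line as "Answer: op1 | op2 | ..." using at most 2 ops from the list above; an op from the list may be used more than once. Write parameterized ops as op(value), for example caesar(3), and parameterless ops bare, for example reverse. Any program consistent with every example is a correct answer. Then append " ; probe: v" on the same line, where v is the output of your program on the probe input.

reverse | dedupe_adjacent ; probe: "bung"

Check, running the answer program on each example:
  "swqem" -> "meqws" -> "meqws"
  "autk" -> "ktua" -> "ktua"
  "eorkepjthmov" -> "vomhtjpekroe" -> "vomhtjpekroe"
  "pdvikscbymds" -> "sdmybcskivdp" -> "sdmybcskivdp"
  "uwpfaaqymxhh" -> "hhxmyqaafpwu" -> "hxmyqafpwu"
  "zqleie" -> "eielqz" -> "eielqz"
  probe: "gnub" -> "bung" -> "bung"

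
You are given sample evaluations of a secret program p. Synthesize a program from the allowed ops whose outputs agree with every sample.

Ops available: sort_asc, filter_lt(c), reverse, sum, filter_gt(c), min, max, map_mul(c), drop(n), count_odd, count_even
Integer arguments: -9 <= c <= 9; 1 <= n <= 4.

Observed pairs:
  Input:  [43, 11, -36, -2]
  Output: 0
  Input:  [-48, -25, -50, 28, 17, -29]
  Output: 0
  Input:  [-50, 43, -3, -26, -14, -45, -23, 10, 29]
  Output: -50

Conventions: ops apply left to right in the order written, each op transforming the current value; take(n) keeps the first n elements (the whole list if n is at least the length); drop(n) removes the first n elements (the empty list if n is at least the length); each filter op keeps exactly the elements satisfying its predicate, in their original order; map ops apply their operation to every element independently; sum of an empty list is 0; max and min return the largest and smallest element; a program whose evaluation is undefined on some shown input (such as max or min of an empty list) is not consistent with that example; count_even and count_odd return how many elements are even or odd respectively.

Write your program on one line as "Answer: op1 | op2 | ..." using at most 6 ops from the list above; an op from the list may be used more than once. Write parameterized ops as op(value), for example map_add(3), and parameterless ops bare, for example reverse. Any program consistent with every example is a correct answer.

reverse | filter_lt(-7) | drop(2) | drop(2) | sum

Check, running the answer program on each example:
  [43, 11, -36, -2] -> [-2, -36, 11, 43] -> [-36] -> [] -> [] -> 0
  [-48, -25, -50, 28, 17, -29] -> [-29, 17, 28, -50, -25, -48] -> [-29, -50, -25, -48] -> [-25, -48] -> [] -> 0
  [-50, 43, -3, -26, -14, -45, -23, 10, 29] -> [29, 10, -23, -45, -14, -26, -3, 43, -50] -> [-23, -45, -14, -26, -50] -> [-14, -26, -50] -> [-50] -> -50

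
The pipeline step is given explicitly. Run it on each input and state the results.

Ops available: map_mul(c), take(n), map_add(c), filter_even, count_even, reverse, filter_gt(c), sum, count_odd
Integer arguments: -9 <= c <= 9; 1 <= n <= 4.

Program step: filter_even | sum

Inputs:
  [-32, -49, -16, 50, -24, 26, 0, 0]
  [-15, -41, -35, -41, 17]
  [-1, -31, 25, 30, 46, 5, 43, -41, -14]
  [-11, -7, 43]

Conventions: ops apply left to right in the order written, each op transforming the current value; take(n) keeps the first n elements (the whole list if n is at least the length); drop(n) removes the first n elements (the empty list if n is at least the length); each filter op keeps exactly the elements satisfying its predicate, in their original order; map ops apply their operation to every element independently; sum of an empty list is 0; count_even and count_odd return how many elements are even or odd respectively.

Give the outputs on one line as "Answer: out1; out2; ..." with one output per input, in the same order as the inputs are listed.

4; 0; 62; 0

Execution, op by op:
  [-32, -49, -16, 50, -24, 26, 0, 0] -> [-32, -16, 50, -24, 26, 0, 0] -> 4
  [-15, -41, -35, -41, 17] -> [] -> 0
  [-1, -31, 25, 30, 46, 5, 43, -41, -14] -> [30, 46, -14] -> 62
  [-11, -7, 43] -> [] -> 0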